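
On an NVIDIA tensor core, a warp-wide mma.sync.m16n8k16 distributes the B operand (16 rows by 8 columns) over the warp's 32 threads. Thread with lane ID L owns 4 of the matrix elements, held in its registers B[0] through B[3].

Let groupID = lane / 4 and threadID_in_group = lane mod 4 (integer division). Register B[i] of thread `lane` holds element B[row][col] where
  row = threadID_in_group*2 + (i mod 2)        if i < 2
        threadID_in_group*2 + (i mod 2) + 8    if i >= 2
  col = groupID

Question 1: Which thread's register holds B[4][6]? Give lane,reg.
26,0

c=6⇒gr=6  r=4⇒Rb=0,th=2,odd=0
L=6*4+2=26  i=0*2+0=0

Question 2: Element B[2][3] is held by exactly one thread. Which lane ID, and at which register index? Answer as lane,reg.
13,0

c=3→G=3  r=2→rhi=0,T=1,p=0
L=3*4+1=13  i=0*2+0=0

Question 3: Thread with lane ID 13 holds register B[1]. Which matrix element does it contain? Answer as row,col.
3,3

13: gid=3,tid=1
[1] (1*2+1+0,3) = (3,3)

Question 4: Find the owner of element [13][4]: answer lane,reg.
c:4=>grp=4  r:13=>rB=1,tig=2,lo=1
L=4*4+2=18  i=1*2+1=3

18,3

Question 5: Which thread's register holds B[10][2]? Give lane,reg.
9,2

c:2=>grp=2  r:10=>rB=1,tig=1,lo=0
L=2*4+1=9  i=1*2+0=2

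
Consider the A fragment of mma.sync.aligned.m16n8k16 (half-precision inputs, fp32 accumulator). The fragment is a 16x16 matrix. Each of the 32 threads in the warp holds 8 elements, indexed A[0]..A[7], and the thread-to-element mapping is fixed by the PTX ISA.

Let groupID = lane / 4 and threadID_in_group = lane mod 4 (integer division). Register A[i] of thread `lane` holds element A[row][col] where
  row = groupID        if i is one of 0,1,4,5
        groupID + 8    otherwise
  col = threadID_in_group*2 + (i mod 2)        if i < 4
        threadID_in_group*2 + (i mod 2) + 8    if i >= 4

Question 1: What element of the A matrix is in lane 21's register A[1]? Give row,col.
5,3

lane 21: grp=5 (21/4), tig=1 (21%4)
i=1: r=5+0=5, c=1*2+1+0=3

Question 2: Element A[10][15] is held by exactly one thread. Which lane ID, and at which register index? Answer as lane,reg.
11,7

r=10→G=2,rhi=1  c=15→chi=1,T=3,p=1
L=2*4+3=11  i=1*4+1*2+1=7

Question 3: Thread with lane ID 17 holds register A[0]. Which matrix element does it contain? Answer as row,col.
4,2

L=17->g=17>>2=4, t=17&3=1
[0]->row 4+0=4  col 1·2+0+0=2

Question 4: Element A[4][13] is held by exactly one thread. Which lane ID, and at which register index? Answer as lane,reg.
18,5

r=4⇒gr=4,Rb=0  c=13⇒Cb=1,th=2,odd=1
L=4*4+2=18  i=1*4+0*2+1=5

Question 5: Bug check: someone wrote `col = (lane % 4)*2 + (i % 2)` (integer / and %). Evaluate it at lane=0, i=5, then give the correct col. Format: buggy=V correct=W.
buggy=1 correct=9

`(lane % 4)*2 + (i % 2)`[0,5]->1
lane 0: gid=0 (0/4), tid=0 (0%4)
i=5: r=0+0=0, c=0*2+1+8=9
col: 1 vs 9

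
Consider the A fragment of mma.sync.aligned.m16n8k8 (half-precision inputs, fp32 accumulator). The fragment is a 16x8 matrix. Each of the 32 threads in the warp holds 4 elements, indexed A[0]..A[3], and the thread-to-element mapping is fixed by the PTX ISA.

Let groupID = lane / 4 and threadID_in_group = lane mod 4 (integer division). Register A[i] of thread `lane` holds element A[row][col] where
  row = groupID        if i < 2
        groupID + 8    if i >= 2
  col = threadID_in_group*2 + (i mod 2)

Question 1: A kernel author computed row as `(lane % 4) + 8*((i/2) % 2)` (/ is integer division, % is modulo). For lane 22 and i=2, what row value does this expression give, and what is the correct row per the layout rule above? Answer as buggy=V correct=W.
buggy=10 correct=13

`(lane % 4) + 8*((i/2) % 2)`[22,2]=>10
22: grp=5,tig=2
[2] (5+8,2*2+0) = (13,4)
row: 10 vs 13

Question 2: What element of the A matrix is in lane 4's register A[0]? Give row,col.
4: gid=1,tid=0
[0] (1+0,0*2+0) = (1,0)

1,0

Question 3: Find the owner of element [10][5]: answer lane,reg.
r: 10->gid=2,r8=1  c: 5->tid=2,i&1=1
L=2*4+2=10  i=1*2+1=3

10,3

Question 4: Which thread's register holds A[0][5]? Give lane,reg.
r=0->g=0,rb=0  c=5->t=2,b0=1
L=0*4+2=2  i=0*2+1=1

2,1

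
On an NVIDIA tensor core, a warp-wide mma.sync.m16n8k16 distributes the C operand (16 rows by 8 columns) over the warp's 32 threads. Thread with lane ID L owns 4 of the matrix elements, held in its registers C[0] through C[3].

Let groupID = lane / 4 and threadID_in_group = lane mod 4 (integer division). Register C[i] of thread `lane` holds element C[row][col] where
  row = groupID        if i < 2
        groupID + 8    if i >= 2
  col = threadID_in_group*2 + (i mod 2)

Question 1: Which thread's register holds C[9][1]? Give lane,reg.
r: 9->gid=1,r8=1  c: 1->tid=0,i&1=1
L=1*4+0=4  i=1*2+1=3

4,3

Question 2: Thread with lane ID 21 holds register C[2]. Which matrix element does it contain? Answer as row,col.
13,2

lane 21->21/4=5, 21 mod 4=1
i=2  r:5+8->13  c:2·1+0->2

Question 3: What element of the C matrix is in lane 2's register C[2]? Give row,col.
L=2->gid=2>>2=0, tid=2&3=2
[2]->row 0+8=8  col 2·2+0=4

8,4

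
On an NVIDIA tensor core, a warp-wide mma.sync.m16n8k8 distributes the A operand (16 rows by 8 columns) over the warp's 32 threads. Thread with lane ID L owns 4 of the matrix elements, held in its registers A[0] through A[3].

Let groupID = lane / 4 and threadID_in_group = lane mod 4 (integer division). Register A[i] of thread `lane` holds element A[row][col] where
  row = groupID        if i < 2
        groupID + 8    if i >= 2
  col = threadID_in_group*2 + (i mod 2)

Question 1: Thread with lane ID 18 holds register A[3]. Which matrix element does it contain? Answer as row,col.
12,5

18: gr=4,th=2
[3] (4+8,2*2+1) = (12,5)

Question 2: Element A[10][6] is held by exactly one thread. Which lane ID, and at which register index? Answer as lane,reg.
r: 10->gid=2,r8=1  c: 6->tid=3,i&1=0
L=2*4+3=11  i=1*2+0=2

11,2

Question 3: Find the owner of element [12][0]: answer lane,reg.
16,2

r=12→G=4,rhi=1  c=0→T=0,p=0
L=4*4+0=16  i=1*2+0=2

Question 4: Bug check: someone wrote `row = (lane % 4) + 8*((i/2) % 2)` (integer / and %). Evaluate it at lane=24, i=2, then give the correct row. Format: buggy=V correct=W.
buggy=8 correct=14

`(lane % 4) + 8*((i/2) % 2)`[24,2]->8
24: gid=6,tid=0
[2] (6+8,0*2+0) = (14,0)
row: 8 vs 14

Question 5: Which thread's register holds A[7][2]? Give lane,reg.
29,0

r=7→G=7,rhi=0  c=2→T=1,p=0
L=7*4+1=29  i=0*2+0=0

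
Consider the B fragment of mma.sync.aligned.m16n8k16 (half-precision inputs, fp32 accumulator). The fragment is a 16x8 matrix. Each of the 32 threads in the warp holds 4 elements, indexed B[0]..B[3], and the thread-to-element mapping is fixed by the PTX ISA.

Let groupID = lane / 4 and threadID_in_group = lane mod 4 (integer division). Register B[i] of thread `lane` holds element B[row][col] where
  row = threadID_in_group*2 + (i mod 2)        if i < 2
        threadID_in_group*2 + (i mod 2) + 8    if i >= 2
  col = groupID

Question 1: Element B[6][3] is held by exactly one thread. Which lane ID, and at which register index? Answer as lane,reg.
15,0

c:3=>grp=3  r:6=>rB=0,tig=3,lo=0
L=3*4+3=15  i=0*2+0=0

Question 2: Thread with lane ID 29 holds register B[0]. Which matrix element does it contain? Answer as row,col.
2,7

lane 29: grp=7 (29/4), tig=1 (29%4)
i=0: r=1*2+0+0=2, c=grp=7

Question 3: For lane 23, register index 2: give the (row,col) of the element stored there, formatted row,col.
lane 23: G=5 (23/4), T=3 (23%4)
i=2: r=3*2+0+8=14, c=G=5

14,5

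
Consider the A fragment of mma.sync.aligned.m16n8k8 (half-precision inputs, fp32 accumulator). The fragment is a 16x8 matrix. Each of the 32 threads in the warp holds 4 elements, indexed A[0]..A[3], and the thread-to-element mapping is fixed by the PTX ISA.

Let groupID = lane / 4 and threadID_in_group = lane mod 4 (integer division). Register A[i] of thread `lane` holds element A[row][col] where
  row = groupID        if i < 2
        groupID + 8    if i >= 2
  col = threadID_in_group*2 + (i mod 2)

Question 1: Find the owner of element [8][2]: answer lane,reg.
1,2

r=8→G=0,rhi=1  c=2→T=1,p=0
L=0*4+1=1  i=1*2+0=2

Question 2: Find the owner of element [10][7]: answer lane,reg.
11,3

r: 10->gid=2,r8=1  c: 7->tid=3,i&1=1
L=2*4+3=11  i=1*2+1=3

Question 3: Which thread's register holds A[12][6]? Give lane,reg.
r=12→G=4,rhi=1  c=6→T=3,p=0
L=4*4+3=19  i=1*2+0=2

19,2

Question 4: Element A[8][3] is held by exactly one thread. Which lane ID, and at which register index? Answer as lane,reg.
r=8→G=0,rhi=1  c=3→T=1,p=1
L=0*4+1=1  i=1*2+1=3

1,3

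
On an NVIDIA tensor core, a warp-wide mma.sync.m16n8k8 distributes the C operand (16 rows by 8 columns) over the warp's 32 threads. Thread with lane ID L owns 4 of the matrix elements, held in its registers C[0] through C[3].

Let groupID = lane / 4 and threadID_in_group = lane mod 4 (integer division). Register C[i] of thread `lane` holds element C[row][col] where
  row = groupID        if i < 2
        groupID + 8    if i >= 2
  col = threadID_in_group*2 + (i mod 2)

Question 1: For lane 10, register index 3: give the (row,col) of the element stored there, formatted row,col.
10,5

lane 10: G=2 (10/4), T=2 (10%4)
i=3: r=2+8=10, c=2*2+1=5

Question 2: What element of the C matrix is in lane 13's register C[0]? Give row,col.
3,2

lane 13: g=3 (13/4), t=1 (13%4)
i=0: r=3+0=3, c=1*2+0=2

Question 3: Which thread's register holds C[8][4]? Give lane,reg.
r:8=>grp=0,rB=1  c:4=>tig=2,lo=0
L=0*4+2=2  i=1*2+0=2

2,2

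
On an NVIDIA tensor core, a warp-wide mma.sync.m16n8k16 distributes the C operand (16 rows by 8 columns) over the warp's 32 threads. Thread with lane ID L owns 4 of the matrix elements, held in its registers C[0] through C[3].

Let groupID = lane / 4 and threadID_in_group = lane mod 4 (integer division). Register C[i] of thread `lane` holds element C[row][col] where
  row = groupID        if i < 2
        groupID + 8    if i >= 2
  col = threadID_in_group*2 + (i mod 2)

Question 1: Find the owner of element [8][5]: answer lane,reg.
r:8=>grp=0,rB=1  c:5=>tig=2,lo=1
L=0*4+2=2  i=1*2+1=3

2,3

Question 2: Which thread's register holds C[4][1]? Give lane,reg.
r=4⇒gr=4,Rb=0  c=1⇒th=0,odd=1
L=4*4+0=16  i=0*2+1=1

16,1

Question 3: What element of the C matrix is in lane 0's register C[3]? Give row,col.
8,1

lane 0: gid=0 (0/4), tid=0 (0%4)
i=3: r=0+8=8, c=0*2+1=1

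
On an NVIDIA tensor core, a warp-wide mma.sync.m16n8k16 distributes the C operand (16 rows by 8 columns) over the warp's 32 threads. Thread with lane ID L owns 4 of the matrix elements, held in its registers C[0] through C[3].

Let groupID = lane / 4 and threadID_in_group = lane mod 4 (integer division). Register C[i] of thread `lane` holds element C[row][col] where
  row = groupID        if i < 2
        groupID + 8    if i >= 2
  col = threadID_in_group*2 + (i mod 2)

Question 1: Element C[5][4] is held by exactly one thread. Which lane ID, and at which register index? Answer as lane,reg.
r=5⇒gr=5,Rb=0  c=4⇒th=2,odd=0
L=5*4+2=22  i=0*2+0=0

22,0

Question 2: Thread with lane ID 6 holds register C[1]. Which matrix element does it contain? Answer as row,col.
1,5

lane 6=>6/4=1, 6 mod 4=2
i=1  r:1+0=>1  c:2·2+1=>5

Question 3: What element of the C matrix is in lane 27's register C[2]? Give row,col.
14,6

lane 27->27/4=6, 27 mod 4=3
i=2  r:6+8->14  c:2·3+0->6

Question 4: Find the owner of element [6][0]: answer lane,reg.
24,0

r: 6->gid=6,r8=0  c: 0->tid=0,i&1=0
L=6*4+0=24  i=0*2+0=0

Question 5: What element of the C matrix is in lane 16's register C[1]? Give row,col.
16: G=4,T=0
[1] (4+0,0*2+1) = (4,1)

4,1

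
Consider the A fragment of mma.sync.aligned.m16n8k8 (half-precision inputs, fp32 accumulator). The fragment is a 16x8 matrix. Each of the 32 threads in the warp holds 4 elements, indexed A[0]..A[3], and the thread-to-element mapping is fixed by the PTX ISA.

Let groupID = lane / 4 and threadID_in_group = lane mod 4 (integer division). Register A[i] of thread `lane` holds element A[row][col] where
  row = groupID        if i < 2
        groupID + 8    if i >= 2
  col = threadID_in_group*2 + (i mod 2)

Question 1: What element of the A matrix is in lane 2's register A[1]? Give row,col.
0,5

lane 2: gr=0 (2/4), th=2 (2%4)
i=1: r=0+0=0, c=2*2+1=5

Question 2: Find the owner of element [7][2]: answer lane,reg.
r: 7->gid=7,r8=0  c: 2->tid=1,i&1=0
L=7*4+1=29  i=0*2+0=0

29,0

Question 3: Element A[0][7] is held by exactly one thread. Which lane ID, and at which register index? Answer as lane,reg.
3,1

r=0→G=0,rhi=0  c=7→T=3,p=1
L=0*4+3=3  i=0*2+1=1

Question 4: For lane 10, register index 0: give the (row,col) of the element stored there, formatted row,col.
L=10⇒gr=10>>2=2, th=10&3=2
[0]⇒row 2+0=2  col 2·2+0=4

2,4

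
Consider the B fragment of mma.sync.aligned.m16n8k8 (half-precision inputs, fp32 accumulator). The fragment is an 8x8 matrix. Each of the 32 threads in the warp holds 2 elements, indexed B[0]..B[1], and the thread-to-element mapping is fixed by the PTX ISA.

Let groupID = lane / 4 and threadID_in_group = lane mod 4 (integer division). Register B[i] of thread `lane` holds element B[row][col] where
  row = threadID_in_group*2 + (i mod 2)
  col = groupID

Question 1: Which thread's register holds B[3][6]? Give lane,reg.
c:6=>grp=6  r:3=>tig=1,lo=1
L=6*4+1=25  i=1=1

25,1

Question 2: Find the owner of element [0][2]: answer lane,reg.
c: 2->gid=2  r: 0->tid=0,i&1=0
L=2*4+0=8  i=0=0

8,0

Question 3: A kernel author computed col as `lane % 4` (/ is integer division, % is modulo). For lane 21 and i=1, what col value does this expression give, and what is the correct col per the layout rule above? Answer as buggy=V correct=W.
`lane % 4`[21,1]->1
21: gid=5,tid=1
[1] (1*2+1,5) = (3,5)
col: 1 vs 5

buggy=1 correct=5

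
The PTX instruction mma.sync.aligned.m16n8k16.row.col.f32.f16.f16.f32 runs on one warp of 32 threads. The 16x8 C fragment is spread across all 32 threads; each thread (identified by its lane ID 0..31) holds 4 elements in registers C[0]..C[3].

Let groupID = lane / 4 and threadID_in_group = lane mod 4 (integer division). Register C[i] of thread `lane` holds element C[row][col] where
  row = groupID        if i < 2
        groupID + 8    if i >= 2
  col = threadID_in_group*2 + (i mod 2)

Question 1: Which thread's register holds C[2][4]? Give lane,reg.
r=2->g=2,rb=0  c=4->t=2,b0=0
L=2*4+2=10  i=0*2+0=0

10,0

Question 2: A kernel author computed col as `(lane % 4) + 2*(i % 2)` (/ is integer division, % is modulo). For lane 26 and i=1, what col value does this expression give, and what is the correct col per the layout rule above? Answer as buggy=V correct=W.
buggy=4 correct=5

`(lane % 4) + 2*(i % 2)`[26,1]->4
lane 26: gid=6 (26/4), tid=2 (26%4)
i=1: r=6+0=6, c=2*2+1=5
col: 4 vs 5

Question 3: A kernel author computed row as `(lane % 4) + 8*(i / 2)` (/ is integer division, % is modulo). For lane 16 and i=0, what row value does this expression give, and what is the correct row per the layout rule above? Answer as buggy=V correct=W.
buggy=0 correct=4

`(lane % 4) + 8*(i / 2)`[16,0]->0
L=16->gid=16>>2=4, tid=16&3=0
[0]->row 4+0=4  col 0·2+0=0
row: 0 vs 4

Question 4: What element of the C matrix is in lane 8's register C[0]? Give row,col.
2,0

L=8=>grp=8>>2=2, tig=8&3=0
[0]=>row 2+0=2  col 0·2+0=0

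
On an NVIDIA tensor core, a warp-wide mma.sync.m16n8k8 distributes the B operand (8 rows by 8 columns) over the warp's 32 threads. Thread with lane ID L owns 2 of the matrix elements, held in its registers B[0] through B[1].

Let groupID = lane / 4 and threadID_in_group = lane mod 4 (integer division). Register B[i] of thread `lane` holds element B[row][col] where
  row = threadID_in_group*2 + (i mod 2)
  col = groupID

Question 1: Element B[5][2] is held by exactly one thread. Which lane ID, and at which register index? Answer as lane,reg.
10,1

c=2⇒gr=2  r=5⇒th=2,odd=1
L=2*4+2=10  i=1=1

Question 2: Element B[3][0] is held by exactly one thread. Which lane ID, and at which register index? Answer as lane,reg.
1,1

c=0⇒gr=0  r=3⇒th=1,odd=1
L=0*4+1=1  i=1=1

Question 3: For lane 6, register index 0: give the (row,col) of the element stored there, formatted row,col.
L=6=>grp=6>>2=1, tig=6&3=2
[0]=>row 2·2+0=4  col grp=1

4,1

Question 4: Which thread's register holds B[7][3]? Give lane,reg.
15,1

c: 3->gid=3  r: 7->tid=3,i&1=1
L=3*4+3=15  i=1=1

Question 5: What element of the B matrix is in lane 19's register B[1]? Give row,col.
lane 19: grp=4 (19/4), tig=3 (19%4)
i=1: r=3*2+1=7, c=grp=4

7,4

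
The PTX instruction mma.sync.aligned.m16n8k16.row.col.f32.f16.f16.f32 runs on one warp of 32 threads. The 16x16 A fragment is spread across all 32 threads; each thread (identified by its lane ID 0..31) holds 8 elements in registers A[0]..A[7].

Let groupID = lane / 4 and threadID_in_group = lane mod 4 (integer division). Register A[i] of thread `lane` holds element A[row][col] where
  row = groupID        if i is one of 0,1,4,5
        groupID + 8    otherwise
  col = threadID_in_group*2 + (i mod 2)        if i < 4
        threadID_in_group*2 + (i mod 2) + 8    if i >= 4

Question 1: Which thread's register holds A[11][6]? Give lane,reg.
r:11=>grp=3,rB=1  c:6=>cB=0,tig=3,lo=0
L=3*4+3=15  i=0*4+1*2+0=2

15,2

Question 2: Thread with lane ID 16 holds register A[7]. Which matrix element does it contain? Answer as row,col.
12,9

lane 16->16/4=4, 16 mod 4=0
i=7  r:4+8->12  c:2·0+1+8->9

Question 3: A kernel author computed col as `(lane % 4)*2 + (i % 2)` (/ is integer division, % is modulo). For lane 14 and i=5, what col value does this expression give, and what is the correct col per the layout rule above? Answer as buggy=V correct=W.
buggy=5 correct=13

`(lane % 4)*2 + (i % 2)`[14,5]→5
L=14→G=14>>2=3, T=14&3=2
[5]→row 3+0=3  col 2·2+1+8=13
col: 5 vs 13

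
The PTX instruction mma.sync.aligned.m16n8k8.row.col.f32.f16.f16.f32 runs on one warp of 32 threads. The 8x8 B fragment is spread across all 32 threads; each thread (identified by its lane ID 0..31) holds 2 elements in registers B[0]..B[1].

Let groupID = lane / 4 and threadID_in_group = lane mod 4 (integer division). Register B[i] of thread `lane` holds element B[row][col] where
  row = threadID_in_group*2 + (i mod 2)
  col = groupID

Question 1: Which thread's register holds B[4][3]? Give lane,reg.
14,0

c=3→G=3  r=4→T=2,p=0
L=3*4+2=14  i=0=0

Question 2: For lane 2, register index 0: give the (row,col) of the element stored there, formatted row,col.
4,0

2: gr=0,th=2
[0] (2*2+0,0) = (4,0)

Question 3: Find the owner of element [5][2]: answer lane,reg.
10,1

c:2=>grp=2  r:5=>tig=2,lo=1
L=2*4+2=10  i=1=1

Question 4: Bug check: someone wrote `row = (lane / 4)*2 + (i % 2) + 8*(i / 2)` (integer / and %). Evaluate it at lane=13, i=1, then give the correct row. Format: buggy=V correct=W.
buggy=7 correct=3

`(lane / 4)*2 + (i % 2) + 8*(i / 2)`[13,1]⇒7
L=13⇒gr=13>>2=3, th=13&3=1
[1]⇒row 1·2+1=3  col gr=3
row: 7 vs 3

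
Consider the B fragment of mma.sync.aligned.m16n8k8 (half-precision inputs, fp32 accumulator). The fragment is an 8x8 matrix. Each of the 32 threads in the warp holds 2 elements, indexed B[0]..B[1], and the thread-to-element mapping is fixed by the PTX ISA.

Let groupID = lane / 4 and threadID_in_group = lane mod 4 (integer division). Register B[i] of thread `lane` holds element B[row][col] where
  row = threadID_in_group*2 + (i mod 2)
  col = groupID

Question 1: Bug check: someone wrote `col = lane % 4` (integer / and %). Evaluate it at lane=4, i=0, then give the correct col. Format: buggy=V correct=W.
buggy=0 correct=1

`lane % 4`[4,0]→0
lane 4: G=1 (4/4), T=0 (4%4)
i=0: r=0*2+0=0, c=G=1
col: 0 vs 1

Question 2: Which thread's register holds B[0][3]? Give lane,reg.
c=3->g=3  r=0->t=0,b0=0
L=3*4+0=12  i=0=0

12,0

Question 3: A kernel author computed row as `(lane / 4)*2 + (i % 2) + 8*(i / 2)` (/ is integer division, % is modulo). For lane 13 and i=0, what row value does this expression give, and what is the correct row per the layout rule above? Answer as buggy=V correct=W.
`(lane / 4)*2 + (i % 2) + 8*(i / 2)`[13,0]⇒6
lane 13: gr=3 (13/4), th=1 (13%4)
i=0: r=1*2+0=2, c=gr=3
row: 6 vs 2

buggy=6 correct=2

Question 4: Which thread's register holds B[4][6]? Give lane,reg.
c: 6->gid=6  r: 4->tid=2,i&1=0
L=6*4+2=26  i=0=0

26,0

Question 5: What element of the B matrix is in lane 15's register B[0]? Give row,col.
6,3

L=15=>grp=15>>2=3, tig=15&3=3
[0]=>row 3·2+0=6  col grp=3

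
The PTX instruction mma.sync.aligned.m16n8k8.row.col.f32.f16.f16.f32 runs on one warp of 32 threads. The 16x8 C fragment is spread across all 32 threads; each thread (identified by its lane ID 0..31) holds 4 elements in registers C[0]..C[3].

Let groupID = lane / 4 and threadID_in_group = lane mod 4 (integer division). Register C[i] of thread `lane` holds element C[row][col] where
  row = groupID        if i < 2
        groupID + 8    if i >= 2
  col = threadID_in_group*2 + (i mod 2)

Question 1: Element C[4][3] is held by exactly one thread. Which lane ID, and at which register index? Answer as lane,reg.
r=4⇒gr=4,Rb=0  c=3⇒th=1,odd=1
L=4*4+1=17  i=0*2+1=1

17,1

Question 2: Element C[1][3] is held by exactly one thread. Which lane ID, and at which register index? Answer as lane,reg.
5,1

r=1→G=1,rhi=0  c=3→T=1,p=1
L=1*4+1=5  i=0*2+1=1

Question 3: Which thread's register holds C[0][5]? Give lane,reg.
2,1

r=0⇒gr=0,Rb=0  c=5⇒th=2,odd=1
L=0*4+2=2  i=0*2+1=1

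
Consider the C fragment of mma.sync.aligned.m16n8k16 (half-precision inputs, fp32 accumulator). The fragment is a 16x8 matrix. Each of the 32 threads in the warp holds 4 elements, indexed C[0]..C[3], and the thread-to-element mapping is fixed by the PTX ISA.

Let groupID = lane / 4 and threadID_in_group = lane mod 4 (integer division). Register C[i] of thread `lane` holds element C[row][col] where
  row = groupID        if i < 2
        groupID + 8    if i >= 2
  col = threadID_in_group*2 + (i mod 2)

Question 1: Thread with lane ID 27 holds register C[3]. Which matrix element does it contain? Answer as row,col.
14,7

27: g=6,t=3
[3] (6+8,3*2+1) = (14,7)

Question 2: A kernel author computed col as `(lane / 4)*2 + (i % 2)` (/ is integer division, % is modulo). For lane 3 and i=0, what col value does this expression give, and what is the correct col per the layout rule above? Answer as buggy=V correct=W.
`(lane / 4)*2 + (i % 2)`[3,0]->0
lane 3->3/4=0, 3 mod 4=3
i=0  r:0+0->0  c:2·3+0->6
col: 0 vs 6

buggy=0 correct=6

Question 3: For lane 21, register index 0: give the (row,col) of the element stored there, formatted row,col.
5,2

L=21⇒gr=21>>2=5, th=21&3=1
[0]⇒row 5+0=5  col 1·2+0=2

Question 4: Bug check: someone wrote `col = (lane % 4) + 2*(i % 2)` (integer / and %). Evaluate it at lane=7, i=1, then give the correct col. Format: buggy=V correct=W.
buggy=5 correct=7

`(lane % 4) + 2*(i % 2)`[7,1]->5
lane 7->7/4=1, 7 mod 4=3
i=1  r:1+0->1  c:2·3+1->7
col: 5 vs 7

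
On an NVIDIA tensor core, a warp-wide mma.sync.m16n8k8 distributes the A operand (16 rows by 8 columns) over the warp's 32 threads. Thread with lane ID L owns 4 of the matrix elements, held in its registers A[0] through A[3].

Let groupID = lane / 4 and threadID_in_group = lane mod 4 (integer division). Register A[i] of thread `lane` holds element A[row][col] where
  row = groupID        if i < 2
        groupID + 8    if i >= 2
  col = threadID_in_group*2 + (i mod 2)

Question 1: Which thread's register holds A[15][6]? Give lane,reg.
31,2

r:15=>grp=7,rB=1  c:6=>tig=3,lo=0
L=7*4+3=31  i=1*2+0=2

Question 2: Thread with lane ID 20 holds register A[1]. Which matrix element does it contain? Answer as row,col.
lane 20: gid=5 (20/4), tid=0 (20%4)
i=1: r=5+0=5, c=0*2+1=1

5,1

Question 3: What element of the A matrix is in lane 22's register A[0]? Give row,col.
22: g=5,t=2
[0] (5+0,2*2+0) = (5,4)

5,4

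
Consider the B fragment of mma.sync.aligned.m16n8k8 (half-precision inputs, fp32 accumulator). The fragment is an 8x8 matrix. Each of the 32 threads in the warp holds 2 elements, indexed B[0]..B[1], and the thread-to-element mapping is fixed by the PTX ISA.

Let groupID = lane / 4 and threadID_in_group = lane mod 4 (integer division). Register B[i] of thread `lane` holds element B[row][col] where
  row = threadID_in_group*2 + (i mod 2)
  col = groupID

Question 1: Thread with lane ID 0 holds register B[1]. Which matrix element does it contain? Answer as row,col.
L=0=>grp=0>>2=0, tig=0&3=0
[1]=>row 0·2+1=1  col grp=0

1,0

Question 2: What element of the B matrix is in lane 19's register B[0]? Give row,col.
6,4

L=19->g=19>>2=4, t=19&3=3
[0]->row 3·2+0=6  col g=4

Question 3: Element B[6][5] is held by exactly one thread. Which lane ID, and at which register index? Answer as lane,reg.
c:5=>grp=5  r:6=>tig=3,lo=0
L=5*4+3=23  i=0=0

23,0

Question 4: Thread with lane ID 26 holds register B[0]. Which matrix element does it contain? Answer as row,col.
4,6

L=26->gid=26>>2=6, tid=26&3=2
[0]->row 2·2+0=4  col gid=6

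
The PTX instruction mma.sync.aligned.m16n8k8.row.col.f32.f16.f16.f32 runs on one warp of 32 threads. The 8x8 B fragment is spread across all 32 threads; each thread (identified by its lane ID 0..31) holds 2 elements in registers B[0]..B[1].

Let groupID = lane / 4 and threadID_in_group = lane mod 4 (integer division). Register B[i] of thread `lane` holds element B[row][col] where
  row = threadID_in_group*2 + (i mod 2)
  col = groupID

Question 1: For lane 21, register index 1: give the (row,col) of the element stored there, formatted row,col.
lane 21=>21/4=5, 21 mod 4=1
i=1  r:2·1+1=>3  c:5

3,5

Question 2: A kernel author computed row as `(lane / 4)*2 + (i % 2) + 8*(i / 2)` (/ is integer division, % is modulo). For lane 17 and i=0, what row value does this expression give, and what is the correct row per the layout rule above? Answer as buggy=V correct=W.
`(lane / 4)*2 + (i % 2) + 8*(i / 2)`[17,0]⇒8
lane 17⇒17/4=4, 17 mod 4=1
i=0  r:2·1+0⇒2  c:4
row: 8 vs 2

buggy=8 correct=2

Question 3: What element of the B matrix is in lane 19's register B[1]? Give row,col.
7,4

L=19⇒gr=19>>2=4, th=19&3=3
[1]⇒row 3·2+1=7  col gr=4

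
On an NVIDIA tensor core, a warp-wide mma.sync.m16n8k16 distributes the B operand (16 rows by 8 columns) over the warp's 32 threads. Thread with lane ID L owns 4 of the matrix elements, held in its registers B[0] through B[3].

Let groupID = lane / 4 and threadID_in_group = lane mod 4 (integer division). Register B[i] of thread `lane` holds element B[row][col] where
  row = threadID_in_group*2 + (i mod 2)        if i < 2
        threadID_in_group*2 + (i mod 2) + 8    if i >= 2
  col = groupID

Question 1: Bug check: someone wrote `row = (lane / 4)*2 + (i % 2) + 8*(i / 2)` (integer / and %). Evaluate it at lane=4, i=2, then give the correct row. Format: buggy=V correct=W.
`(lane / 4)*2 + (i % 2) + 8*(i / 2)`[4,2]=>10
L=4=>grp=4>>2=1, tig=4&3=0
[2]=>row 0·2+0+8=8  col grp=1
row: 10 vs 8

buggy=10 correct=8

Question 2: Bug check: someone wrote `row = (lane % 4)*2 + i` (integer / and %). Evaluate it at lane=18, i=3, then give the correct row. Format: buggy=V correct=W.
buggy=7 correct=13

`(lane % 4)*2 + i`[18,3]->7
L=18->g=18>>2=4, t=18&3=2
[3]->row 2·2+1+8=13  col g=4
row: 7 vs 13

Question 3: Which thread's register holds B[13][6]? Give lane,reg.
26,3

c: 6->gid=6  r: 13->r8=1,tid=2,i&1=1
L=6*4+2=26  i=1*2+1=3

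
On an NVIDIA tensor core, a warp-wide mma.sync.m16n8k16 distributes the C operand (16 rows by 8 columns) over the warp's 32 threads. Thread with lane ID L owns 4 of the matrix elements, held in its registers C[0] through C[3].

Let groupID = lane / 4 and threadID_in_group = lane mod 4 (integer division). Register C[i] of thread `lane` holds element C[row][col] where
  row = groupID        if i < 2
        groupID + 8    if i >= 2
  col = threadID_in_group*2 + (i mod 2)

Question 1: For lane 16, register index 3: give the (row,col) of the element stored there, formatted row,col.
12,1

16: G=4,T=0
[3] (4+8,0*2+1) = (12,1)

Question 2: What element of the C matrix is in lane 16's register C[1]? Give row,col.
16: gid=4,tid=0
[1] (4+0,0*2+1) = (4,1)

4,1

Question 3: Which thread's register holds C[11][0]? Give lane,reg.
r=11->g=3,rb=1  c=0->t=0,b0=0
L=3*4+0=12  i=1*2+0=2

12,2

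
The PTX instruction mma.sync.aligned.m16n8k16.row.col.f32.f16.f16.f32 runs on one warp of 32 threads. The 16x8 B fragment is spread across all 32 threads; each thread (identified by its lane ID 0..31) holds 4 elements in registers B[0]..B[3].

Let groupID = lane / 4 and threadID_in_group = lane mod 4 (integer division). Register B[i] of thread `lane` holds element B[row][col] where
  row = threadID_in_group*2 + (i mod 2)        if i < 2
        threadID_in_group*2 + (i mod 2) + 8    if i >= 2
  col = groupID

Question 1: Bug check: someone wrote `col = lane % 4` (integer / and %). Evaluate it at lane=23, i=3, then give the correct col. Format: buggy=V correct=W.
buggy=3 correct=5

`lane % 4`[23,3]→3
lane 23→23/4=5, 23 mod 4=3
i=3  r:2·3+1+8→15  c:5
col: 3 vs 5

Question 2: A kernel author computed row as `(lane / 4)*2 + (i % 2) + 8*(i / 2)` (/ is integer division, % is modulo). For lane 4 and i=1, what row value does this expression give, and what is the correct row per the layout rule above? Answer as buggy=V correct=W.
buggy=3 correct=1

`(lane / 4)*2 + (i % 2) + 8*(i / 2)`[4,1]→3
4: G=1,T=0
[1] (0*2+1+0,1) = (1,1)
row: 3 vs 1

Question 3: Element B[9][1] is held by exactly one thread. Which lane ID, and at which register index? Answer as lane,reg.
4,3

c=1->g=1  r=9->rb=1,t=0,b0=1
L=1*4+0=4  i=1*2+1=3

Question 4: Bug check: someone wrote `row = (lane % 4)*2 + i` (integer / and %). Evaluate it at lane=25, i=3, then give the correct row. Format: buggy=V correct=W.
buggy=5 correct=11

`(lane % 4)*2 + i`[25,3]→5
lane 25→25/4=6, 25 mod 4=1
i=3  r:2·1+1+8→11  c:6
row: 5 vs 11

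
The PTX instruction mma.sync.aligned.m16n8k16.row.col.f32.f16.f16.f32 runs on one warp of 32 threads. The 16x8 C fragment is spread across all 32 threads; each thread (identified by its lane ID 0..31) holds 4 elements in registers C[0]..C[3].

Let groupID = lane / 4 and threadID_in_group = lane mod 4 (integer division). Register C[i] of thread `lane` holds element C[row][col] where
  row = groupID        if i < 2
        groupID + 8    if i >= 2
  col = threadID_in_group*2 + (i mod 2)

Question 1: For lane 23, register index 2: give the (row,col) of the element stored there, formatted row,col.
L=23->gid=23>>2=5, tid=23&3=3
[2]->row 5+8=13  col 3·2+0=6

13,6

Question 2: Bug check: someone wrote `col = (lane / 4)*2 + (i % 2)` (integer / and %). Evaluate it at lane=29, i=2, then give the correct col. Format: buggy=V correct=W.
`(lane / 4)*2 + (i % 2)`[29,2]->14
lane 29: g=7 (29/4), t=1 (29%4)
i=2: r=7+8=15, c=1*2+0=2
col: 14 vs 2

buggy=14 correct=2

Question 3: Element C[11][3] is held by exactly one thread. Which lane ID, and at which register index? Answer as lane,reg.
13,3

r=11->g=3,rb=1  c=3->t=1,b0=1
L=3*4+1=13  i=1*2+1=3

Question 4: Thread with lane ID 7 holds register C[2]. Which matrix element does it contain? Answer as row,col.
9,6

lane 7⇒7/4=1, 7 mod 4=3
i=2  r:1+8⇒9  c:2·3+0⇒6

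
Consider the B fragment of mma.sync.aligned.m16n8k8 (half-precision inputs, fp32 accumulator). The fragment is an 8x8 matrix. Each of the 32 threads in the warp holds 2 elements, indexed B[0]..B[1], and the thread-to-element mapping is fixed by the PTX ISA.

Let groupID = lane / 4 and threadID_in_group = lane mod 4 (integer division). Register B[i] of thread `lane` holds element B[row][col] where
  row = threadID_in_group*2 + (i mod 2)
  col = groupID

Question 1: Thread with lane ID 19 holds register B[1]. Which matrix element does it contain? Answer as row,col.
L=19⇒gr=19>>2=4, th=19&3=3
[1]⇒row 3·2+1=7  col gr=4

7,4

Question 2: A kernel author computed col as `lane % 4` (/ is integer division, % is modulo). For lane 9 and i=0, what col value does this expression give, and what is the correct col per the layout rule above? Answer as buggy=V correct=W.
`lane % 4`[9,0]=>1
9: grp=2,tig=1
[0] (1*2+0,2) = (2,2)
col: 1 vs 2

buggy=1 correct=2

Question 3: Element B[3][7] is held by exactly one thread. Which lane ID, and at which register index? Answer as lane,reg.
29,1

c: 7->gid=7  r: 3->tid=1,i&1=1
L=7*4+1=29  i=1=1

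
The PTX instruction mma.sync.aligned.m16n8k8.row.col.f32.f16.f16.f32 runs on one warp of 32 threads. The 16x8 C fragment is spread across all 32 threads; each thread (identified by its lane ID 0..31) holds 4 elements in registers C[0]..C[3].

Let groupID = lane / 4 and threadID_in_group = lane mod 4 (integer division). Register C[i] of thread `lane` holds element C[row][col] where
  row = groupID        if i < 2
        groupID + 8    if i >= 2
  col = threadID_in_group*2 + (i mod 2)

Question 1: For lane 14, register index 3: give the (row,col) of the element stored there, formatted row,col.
11,5

L=14⇒gr=14>>2=3, th=14&3=2
[3]⇒row 3+8=11  col 2·2+1=5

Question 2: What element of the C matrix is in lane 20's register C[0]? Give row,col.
5,0

lane 20: grp=5 (20/4), tig=0 (20%4)
i=0: r=5+0=5, c=0*2+0=0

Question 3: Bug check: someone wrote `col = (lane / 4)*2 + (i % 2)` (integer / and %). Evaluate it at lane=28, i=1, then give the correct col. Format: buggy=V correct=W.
buggy=15 correct=1

`(lane / 4)*2 + (i % 2)`[28,1]->15
28: gid=7,tid=0
[1] (7+0,0*2+1) = (7,1)
col: 15 vs 1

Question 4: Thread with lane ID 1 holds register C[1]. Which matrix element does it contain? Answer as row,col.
0,3

lane 1→1/4=0, 1 mod 4=1
i=1  r:0+0→0  c:2·1+1→3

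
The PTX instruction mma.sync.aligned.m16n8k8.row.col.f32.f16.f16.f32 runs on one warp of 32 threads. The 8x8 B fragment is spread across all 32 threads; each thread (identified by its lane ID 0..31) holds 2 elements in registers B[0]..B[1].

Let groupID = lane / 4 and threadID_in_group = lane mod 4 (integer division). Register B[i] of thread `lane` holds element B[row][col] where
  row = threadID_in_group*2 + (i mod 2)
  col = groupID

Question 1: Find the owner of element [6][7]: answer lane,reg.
c:7=>grp=7  r:6=>tig=3,lo=0
L=7*4+3=31  i=0=0

31,0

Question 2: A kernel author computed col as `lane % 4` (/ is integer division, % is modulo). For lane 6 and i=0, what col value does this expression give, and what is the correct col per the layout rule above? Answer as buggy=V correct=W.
`lane % 4`[6,0]⇒2
L=6⇒gr=6>>2=1, th=6&3=2
[0]⇒row 2·2+0=4  col gr=1
col: 2 vs 1

buggy=2 correct=1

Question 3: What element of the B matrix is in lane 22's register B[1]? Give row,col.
5,5

22: gr=5,th=2
[1] (2*2+1,5) = (5,5)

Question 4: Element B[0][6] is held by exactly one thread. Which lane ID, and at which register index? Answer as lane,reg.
c:6=>grp=6  r:0=>tig=0,lo=0
L=6*4+0=24  i=0=0

24,0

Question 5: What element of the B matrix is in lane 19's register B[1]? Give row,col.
7,4

lane 19: g=4 (19/4), t=3 (19%4)
i=1: r=3*2+1=7, c=g=4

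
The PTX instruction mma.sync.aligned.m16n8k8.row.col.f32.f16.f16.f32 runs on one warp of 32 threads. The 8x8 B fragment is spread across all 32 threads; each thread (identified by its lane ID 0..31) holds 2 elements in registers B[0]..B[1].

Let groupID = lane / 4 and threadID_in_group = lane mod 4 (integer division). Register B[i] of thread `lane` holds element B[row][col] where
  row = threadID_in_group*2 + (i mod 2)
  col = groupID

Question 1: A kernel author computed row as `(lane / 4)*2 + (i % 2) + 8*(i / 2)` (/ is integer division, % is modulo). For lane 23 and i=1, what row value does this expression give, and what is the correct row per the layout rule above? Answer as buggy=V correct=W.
`(lane / 4)*2 + (i % 2) + 8*(i / 2)`[23,1]=>11
L=23=>grp=23>>2=5, tig=23&3=3
[1]=>row 3·2+1=7  col grp=5
row: 11 vs 7

buggy=11 correct=7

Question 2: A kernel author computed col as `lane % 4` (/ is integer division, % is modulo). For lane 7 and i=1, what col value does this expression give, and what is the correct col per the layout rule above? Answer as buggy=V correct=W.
buggy=3 correct=1

`lane % 4`[7,1]=>3
7: grp=1,tig=3
[1] (3*2+1,1) = (7,1)
col: 3 vs 1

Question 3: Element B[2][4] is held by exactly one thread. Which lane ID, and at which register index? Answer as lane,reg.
c=4->g=4  r=2->t=1,b0=0
L=4*4+1=17  i=0=0

17,0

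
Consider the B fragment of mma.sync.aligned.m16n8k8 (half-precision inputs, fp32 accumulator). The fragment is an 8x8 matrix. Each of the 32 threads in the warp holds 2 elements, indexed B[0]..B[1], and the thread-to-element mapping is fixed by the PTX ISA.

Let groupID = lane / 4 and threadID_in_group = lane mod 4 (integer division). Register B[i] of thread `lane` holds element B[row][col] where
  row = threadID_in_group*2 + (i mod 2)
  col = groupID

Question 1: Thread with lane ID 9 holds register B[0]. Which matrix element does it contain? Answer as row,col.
lane 9->9/4=2, 9 mod 4=1
i=0  r:2·1+0->2  c:2

2,2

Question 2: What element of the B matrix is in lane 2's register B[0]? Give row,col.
2: gr=0,th=2
[0] (2*2+0,0) = (4,0)

4,0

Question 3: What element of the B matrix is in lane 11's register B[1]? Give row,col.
7,2

L=11->g=11>>2=2, t=11&3=3
[1]->row 3·2+1=7  col g=2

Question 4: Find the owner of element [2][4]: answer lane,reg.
17,0

c:4=>grp=4  r:2=>tig=1,lo=0
L=4*4+1=17  i=0=0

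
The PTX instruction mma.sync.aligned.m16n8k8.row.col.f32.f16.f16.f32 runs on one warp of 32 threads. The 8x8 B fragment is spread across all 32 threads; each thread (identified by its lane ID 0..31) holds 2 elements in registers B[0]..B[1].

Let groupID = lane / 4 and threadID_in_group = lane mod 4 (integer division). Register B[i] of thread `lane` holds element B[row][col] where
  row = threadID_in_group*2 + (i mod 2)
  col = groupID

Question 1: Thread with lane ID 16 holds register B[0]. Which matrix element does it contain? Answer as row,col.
0,4

lane 16: G=4 (16/4), T=0 (16%4)
i=0: r=0*2+0=0, c=G=4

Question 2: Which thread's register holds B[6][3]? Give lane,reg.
c=3→G=3  r=6→T=3,p=0
L=3*4+3=15  i=0=0

15,0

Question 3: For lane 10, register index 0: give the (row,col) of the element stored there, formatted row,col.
4,2

lane 10: gid=2 (10/4), tid=2 (10%4)
i=0: r=2*2+0=4, c=gid=2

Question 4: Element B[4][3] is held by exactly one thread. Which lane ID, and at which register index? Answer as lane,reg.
c:3=>grp=3  r:4=>tig=2,lo=0
L=3*4+2=14  i=0=0

14,0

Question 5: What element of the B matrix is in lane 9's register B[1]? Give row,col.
3,2

L=9⇒gr=9>>2=2, th=9&3=1
[1]⇒row 1·2+1=3  col gr=2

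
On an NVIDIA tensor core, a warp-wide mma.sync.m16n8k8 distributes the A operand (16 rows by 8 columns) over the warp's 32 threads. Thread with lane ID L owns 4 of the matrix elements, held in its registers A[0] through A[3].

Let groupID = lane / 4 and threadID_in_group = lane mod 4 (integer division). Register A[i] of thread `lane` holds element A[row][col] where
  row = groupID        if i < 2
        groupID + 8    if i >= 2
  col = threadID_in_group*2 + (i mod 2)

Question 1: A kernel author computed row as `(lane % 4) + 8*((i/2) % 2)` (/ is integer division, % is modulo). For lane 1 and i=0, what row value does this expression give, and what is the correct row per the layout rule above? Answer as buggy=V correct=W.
`(lane % 4) + 8*((i/2) % 2)`[1,0]⇒1
L=1⇒gr=1>>2=0, th=1&3=1
[0]⇒row 0+0=0  col 1·2+0=2
row: 1 vs 0

buggy=1 correct=0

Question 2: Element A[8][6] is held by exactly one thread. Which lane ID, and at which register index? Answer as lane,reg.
3,2

r:8=>grp=0,rB=1  c:6=>tig=3,lo=0
L=0*4+3=3  i=1*2+0=2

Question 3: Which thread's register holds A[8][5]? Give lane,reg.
r=8->g=0,rb=1  c=5->t=2,b0=1
L=0*4+2=2  i=1*2+1=3

2,3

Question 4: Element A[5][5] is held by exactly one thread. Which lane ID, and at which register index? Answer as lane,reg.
22,1

r:5=>grp=5,rB=0  c:5=>tig=2,lo=1
L=5*4+2=22  i=0*2+1=1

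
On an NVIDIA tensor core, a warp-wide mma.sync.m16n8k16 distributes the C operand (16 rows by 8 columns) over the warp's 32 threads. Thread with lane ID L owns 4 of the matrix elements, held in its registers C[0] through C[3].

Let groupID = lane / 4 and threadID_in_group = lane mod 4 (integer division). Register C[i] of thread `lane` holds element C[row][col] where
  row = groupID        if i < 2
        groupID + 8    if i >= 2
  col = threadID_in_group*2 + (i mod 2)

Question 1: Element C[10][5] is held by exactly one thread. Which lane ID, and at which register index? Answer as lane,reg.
r=10⇒gr=2,Rb=1  c=5⇒th=2,odd=1
L=2*4+2=10  i=1*2+1=3

10,3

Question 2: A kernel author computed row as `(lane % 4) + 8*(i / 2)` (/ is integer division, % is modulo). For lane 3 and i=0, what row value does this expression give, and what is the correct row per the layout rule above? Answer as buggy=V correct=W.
`(lane % 4) + 8*(i / 2)`[3,0]→3
L=3→G=3>>2=0, T=3&3=3
[0]→row 0+0=0  col 3·2+0=6
row: 3 vs 0

buggy=3 correct=0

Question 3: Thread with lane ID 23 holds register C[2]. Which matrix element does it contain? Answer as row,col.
13,6

L=23⇒gr=23>>2=5, th=23&3=3
[2]⇒row 5+8=13  col 3·2+0=6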